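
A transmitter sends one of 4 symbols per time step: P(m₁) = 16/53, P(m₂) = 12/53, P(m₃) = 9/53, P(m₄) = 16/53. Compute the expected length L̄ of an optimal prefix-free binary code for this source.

2 bits/symbol

Repeatedly combine the two least-probable nodes; the expected code length is the sum of the merged weights.
merge 9/53 + 12/53 → 21/53
merge 16/53 + 16/53 → 32/53
merge 21/53 + 32/53 → 1
L = 21/53 + 32/53 + 1 = 2 bits/symbol.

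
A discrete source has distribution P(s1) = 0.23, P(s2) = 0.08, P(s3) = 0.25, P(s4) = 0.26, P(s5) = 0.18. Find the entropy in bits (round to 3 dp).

H = −Σ pᵢ log₂ pᵢ.
−0.23·log₂(0.23) = 0.4877
−0.08·log₂(0.08) = 0.2915
−0.25·log₂(0.25) = 0.5000
−0.26·log₂(0.26) = 0.5053
−0.18·log₂(0.18) = 0.4453
Sum ≈ 2.2298 → 2.230 bits.

2.230 bits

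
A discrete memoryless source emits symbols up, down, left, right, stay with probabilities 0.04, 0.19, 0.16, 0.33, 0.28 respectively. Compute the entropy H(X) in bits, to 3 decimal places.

2.106 bits

H = −Σ pᵢ log₂ pᵢ.
−0.04·log₂(0.04) = 0.1858
−0.19·log₂(0.19) = 0.4552
−0.16·log₂(0.16) = 0.4230
−0.33·log₂(0.33) = 0.5278
−0.28·log₂(0.28) = 0.5142
Sum ≈ 2.1060 → 2.106 bits.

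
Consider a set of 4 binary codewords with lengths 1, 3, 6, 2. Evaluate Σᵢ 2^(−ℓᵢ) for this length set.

With common denominator 2^6 = 64: Σ 2^(−ℓᵢ) = 32/64 + 8/64 + 1/64 + 16/64 = 57/64 = 0.890625.

0.890625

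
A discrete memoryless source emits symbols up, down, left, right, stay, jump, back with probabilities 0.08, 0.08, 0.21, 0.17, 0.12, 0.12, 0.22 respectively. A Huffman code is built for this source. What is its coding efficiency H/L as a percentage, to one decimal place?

Entropy H = −Σ p log₂ p ≈ 2.7051 bits.
Huffman merges: 2/25+2/25→4/25; 3/25+3/25→6/25; 4/25+17/100→33/100; 21/100+11/50→43/100; 6/25+33/100→57/100; 43/100+57/100→1. L = 273/100 ≈ 2.7300.
Efficiency = H/L = 2.7051/2.7300 = 99.1%.

99.1%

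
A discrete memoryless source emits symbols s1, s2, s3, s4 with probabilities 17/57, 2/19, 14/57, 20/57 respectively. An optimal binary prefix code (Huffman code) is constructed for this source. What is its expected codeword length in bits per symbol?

2 bits/symbol

Repeatedly combine the two least-probable nodes; the expected code length is the sum of the merged weights.
merge 2/19 + 14/57 → 20/57
merge 17/57 + 20/57 → 37/57
merge 20/57 + 37/57 → 1
L = 20/57 + 37/57 + 1 = 2 bits/symbol.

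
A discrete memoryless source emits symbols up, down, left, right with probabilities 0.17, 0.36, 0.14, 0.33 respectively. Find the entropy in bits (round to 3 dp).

H = −Σ pᵢ log₂ pᵢ.
−0.17·log₂(0.17) = 0.4346
−0.36·log₂(0.36) = 0.5306
−0.14·log₂(0.14) = 0.3971
−0.33·log₂(0.33) = 0.5278
Sum ≈ 1.8901 → 1.890 bits.

1.890 bits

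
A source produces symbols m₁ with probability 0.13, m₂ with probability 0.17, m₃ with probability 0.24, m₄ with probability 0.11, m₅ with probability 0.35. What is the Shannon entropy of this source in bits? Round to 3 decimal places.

H = −Σ pᵢ log₂ pᵢ.
−0.13·log₂(0.13) = 0.3826
−0.17·log₂(0.17) = 0.4346
−0.24·log₂(0.24) = 0.4941
−0.11·log₂(0.11) = 0.3503
−0.35·log₂(0.35) = 0.5301
Sum ≈ 2.1918 → 2.192 bits.

2.192 bits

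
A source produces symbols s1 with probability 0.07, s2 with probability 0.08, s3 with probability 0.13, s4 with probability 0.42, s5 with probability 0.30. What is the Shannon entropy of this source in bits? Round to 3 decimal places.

1.989 bits

H = −Σ pᵢ log₂ pᵢ.
−0.07·log₂(0.07) = 0.2686
−0.08·log₂(0.08) = 0.2915
−0.13·log₂(0.13) = 0.3826
−0.42·log₂(0.42) = 0.5256
−0.30·log₂(0.30) = 0.5211
Sum ≈ 1.9894 → 1.989 bits.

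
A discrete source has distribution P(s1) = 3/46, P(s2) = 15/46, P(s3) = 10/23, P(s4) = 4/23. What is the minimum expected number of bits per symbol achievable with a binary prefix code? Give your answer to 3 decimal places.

1.804 bits/symbol

Repeatedly combine the two least-probable nodes; the expected code length is the sum of the merged weights.
merge 3/46 + 4/23 → 11/46
merge 11/46 + 15/46 → 13/23
merge 10/23 + 13/23 → 1
L = 11/46 + 13/23 + 1 = 83/46 ≈ 1.804 bits/symbol.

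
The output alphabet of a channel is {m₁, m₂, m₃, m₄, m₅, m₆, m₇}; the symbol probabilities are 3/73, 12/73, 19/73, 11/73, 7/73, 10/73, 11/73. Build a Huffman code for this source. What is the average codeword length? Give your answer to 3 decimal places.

Repeatedly combine the two least-probable nodes; the expected code length is the sum of the merged weights.
merge 3/73 + 7/73 → 10/73
merge 10/73 + 10/73 → 20/73
merge 11/73 + 11/73 → 22/73
merge 12/73 + 19/73 → 31/73
merge 20/73 + 22/73 → 42/73
merge 31/73 + 42/73 → 1
L = 10/73 + 20/73 + 22/73 + 31/73 + 42/73 + 1 = 198/73 ≈ 2.712 bits/symbol.

2.712 bits/symbol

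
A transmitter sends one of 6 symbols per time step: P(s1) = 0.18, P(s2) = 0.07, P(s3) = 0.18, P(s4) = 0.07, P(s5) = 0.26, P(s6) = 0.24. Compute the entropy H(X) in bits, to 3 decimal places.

H = −Σ pᵢ log₂ pᵢ.
−0.18·log₂(0.18) = 0.4453
−0.07·log₂(0.07) = 0.2686
−0.18·log₂(0.18) = 0.4453
−0.07·log₂(0.07) = 0.2686
−0.26·log₂(0.26) = 0.5053
−0.24·log₂(0.24) = 0.4941
Sum ≈ 2.4271 → 2.427 bits.

2.427 bits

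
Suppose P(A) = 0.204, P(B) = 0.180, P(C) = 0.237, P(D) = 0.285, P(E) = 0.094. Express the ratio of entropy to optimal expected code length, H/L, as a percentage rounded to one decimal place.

98.6%

Entropy H = −Σ p log₂ p ≈ 2.2422 bits.
Huffman merges: 47/500+9/50→137/500; 51/250+237/1000→441/1000; 137/500+57/200→559/1000; 441/1000+559/1000→1. L = 1137/500 ≈ 2.2740.
Efficiency = H/L = 2.2422/2.2740 = 98.6%.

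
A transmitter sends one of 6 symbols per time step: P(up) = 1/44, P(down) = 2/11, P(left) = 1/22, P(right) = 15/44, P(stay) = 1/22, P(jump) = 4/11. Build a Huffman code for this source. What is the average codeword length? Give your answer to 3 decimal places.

2.114 bits/symbol

Repeatedly combine the two least-probable nodes; the expected code length is the sum of the merged weights.
merge 1/44 + 1/22 → 3/44
merge 1/22 + 3/44 → 5/44
merge 5/44 + 2/11 → 13/44
merge 13/44 + 15/44 → 7/11
merge 4/11 + 7/11 → 1
L = 3/44 + 5/44 + 13/44 + 7/11 + 1 = 93/44 ≈ 2.114 bits/symbol.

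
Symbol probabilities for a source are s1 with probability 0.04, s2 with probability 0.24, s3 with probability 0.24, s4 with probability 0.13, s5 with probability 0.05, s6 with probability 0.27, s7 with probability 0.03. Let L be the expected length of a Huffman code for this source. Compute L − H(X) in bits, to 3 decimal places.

Entropy H = −Σ p log₂ p ≈ 2.4346 bits.
Huffman merges: 3/100+1/25→7/100; 1/20+7/100→3/25; 3/25+13/100→1/4; 6/25+6/25→12/25; 1/4+27/100→13/25; 12/25+13/25→1. L = 61/25 ≈ 2.4400.
L − H = 2.4400 − 2.4346 = 0.005 bits.

0.005 bits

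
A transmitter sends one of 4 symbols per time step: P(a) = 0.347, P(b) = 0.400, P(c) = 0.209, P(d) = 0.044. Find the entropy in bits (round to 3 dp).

H = −Σ pᵢ log₂ pᵢ.
−0.347·log₂(0.347) = 0.5299
−0.400·log₂(0.400) = 0.5288
−0.209·log₂(0.209) = 0.4720
−0.044·log₂(0.044) = 0.1983
Sum ≈ 1.7289 → 1.729 bits.

1.729 bits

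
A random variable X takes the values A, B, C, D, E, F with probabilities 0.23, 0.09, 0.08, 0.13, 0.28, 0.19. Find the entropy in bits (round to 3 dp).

H = −Σ pᵢ log₂ pᵢ.
−0.23·log₂(0.23) = 0.4877
−0.09·log₂(0.09) = 0.3127
−0.08·log₂(0.08) = 0.2915
−0.13·log₂(0.13) = 0.3826
−0.28·log₂(0.28) = 0.5142
−0.19·log₂(0.19) = 0.4552
Sum ≈ 2.4439 → 2.444 bits.

2.444 bits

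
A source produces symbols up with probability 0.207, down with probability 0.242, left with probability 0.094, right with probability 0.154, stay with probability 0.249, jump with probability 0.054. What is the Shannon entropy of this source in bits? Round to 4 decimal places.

2.4288 bits

H = −Σ pᵢ log₂ pᵢ.
−0.207·log₂(0.207) = 0.4704
−0.242·log₂(0.242) = 0.4954
−0.094·log₂(0.094) = 0.3207
−0.154·log₂(0.154) = 0.4156
−0.249·log₂(0.249) = 0.4994
−0.054·log₂(0.054) = 0.2274
Sum ≈ 2.4288 → 2.4288 bits.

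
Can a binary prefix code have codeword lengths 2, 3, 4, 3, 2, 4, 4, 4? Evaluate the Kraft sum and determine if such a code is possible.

1; yes

With common denominator 2^4 = 16: Σ 2^(−ℓᵢ) = 4/16 + 2/16 + 1/16 + 2/16 + 4/16 + 1/16 + 1/16 + 1/16 = 16/16 = 1.
Kraft's inequality requires Σ ≤ 1; here Σ = 1 ≤ 1, so such a prefix code exists.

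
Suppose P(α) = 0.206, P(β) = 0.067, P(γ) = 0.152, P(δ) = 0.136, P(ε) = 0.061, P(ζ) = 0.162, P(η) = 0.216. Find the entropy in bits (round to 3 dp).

H = −Σ pᵢ log₂ pᵢ.
−0.206·log₂(0.206) = 0.4695
−0.067·log₂(0.067) = 0.2613
−0.152·log₂(0.152) = 0.4131
−0.136·log₂(0.136) = 0.3915
−0.061·log₂(0.061) = 0.2461
−0.162·log₂(0.162) = 0.4254
−0.216·log₂(0.216) = 0.4776
Sum ≈ 2.6845 → 2.684 bits.

2.684 bits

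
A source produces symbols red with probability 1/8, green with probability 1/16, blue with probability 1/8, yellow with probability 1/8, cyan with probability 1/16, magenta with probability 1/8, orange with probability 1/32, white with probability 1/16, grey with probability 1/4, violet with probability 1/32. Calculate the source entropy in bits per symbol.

Each probability is a power of 1/2, so log₂(1/p) is an integer.
H = Σ p·log₂(1/p) = 1/8·3 + 1/16·4 + 1/8·3 + 1/8·3 + 1/16·4 + 1/8·3 + 1/32·5 + 1/16·4 + 1/4·2 + 1/32·5 = 3.0625 bits.

3.0625 bits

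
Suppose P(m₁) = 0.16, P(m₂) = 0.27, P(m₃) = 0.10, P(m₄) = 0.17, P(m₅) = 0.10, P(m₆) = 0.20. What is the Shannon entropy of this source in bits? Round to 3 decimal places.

2.496 bits

H = −Σ pᵢ log₂ pᵢ.
−0.16·log₂(0.16) = 0.4230
−0.27·log₂(0.27) = 0.5100
−0.10·log₂(0.10) = 0.3322
−0.17·log₂(0.17) = 0.4346
−0.10·log₂(0.10) = 0.3322
−0.20·log₂(0.20) = 0.4644
Sum ≈ 2.4964 → 2.496 bits.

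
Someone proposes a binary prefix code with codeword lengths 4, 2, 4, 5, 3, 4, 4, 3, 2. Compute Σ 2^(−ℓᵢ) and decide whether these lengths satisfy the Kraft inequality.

1.03125; no

With common denominator 2^5 = 32: Σ 2^(−ℓᵢ) = 2/32 + 8/32 + 2/32 + 1/32 + 4/32 + 2/32 + 2/32 + 4/32 + 8/32 = 33/32 = 1.03125.
Kraft's inequality requires Σ ≤ 1; here Σ = 1.03125 > 1, so no such prefix code exists.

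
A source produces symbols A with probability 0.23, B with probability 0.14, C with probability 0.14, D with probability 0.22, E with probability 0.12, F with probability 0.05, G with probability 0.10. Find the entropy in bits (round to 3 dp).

2.678 bits

H = −Σ pᵢ log₂ pᵢ.
−0.23·log₂(0.23) = 0.4877
−0.14·log₂(0.14) = 0.3971
−0.14·log₂(0.14) = 0.3971
−0.22·log₂(0.22) = 0.4806
−0.12·log₂(0.12) = 0.3671
−0.05·log₂(0.05) = 0.2161
−0.10·log₂(0.10) = 0.3322
Sum ≈ 2.6778 → 2.678 bits.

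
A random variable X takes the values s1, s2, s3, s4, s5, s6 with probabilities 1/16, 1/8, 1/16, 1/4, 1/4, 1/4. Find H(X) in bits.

2.375 bits

Each probability is a power of 1/2, so log₂(1/p) is an integer.
H = Σ p·log₂(1/p) = 1/16·4 + 1/8·3 + 1/16·4 + 1/4·2 + 1/4·2 + 1/4·2 = 2.375 bits.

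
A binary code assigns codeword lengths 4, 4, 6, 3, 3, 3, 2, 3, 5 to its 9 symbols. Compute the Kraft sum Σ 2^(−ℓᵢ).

With common denominator 2^6 = 64: Σ 2^(−ℓᵢ) = 4/64 + 4/64 + 1/64 + 8/64 + 8/64 + 8/64 + 16/64 + 8/64 + 2/64 = 59/64 = 0.921875.

0.921875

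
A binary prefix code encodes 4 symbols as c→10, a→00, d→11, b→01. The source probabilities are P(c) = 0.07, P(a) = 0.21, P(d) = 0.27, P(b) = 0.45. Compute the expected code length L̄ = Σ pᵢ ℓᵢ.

2 bits/symbol

L̄ = Σ pᵢ·ℓᵢ = 0.07·2 + 0.21·2 + 0.27·2 + 0.45·2 = 2 bits/symbol.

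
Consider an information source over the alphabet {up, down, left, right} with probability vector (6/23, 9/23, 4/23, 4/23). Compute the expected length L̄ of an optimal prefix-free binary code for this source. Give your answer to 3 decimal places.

1.957 bits/symbol

Repeatedly combine the two least-probable nodes; the expected code length is the sum of the merged weights.
merge 4/23 + 4/23 → 8/23
merge 6/23 + 8/23 → 14/23
merge 9/23 + 14/23 → 1
L = 8/23 + 14/23 + 1 = 45/23 ≈ 1.957 bits/symbol.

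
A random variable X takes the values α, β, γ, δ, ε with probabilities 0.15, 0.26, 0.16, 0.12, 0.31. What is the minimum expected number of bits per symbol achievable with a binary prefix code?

Repeatedly combine the two least-probable nodes; the expected code length is the sum of the merged weights.
merge 3/25 + 3/20 → 27/100
merge 4/25 + 13/50 → 21/50
merge 27/100 + 31/100 → 29/50
merge 21/50 + 29/50 → 1
L = 27/100 + 21/50 + 29/50 + 1 = 227/100 = 2.27 bits/symbol.

2.27 bits/symbol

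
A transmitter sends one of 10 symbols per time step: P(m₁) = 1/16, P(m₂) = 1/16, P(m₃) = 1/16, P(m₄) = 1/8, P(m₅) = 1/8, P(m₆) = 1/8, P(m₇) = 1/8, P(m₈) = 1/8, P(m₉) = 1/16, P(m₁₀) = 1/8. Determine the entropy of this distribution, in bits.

Each probability is a power of 1/2, so log₂(1/p) is an integer.
H = Σ p·log₂(1/p) = 1/16·4 + 1/16·4 + 1/16·4 + 1/8·3 + 1/8·3 + 1/8·3 + 1/8·3 + 1/8·3 + 1/16·4 + 1/8·3 = 3.25 bits.

3.25 bits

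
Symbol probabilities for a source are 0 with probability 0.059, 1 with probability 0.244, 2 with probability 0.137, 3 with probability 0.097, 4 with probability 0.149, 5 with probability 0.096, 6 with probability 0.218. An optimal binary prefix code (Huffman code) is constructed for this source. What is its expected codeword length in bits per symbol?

2.693 bits/symbol

Repeatedly combine the two least-probable nodes; the expected code length is the sum of the merged weights.
merge 59/1000 + 12/125 → 31/200
merge 97/1000 + 137/1000 → 117/500
merge 149/1000 + 31/200 → 38/125
merge 109/500 + 117/500 → 113/250
merge 61/250 + 38/125 → 137/250
merge 113/250 + 137/250 → 1
L = 31/200 + 117/500 + 38/125 + 113/250 + 137/250 + 1 = 2693/1000 = 2.693 bits/symbol.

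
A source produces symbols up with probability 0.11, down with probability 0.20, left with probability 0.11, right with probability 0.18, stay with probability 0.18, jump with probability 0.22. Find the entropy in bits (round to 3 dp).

2.536 bits

H = −Σ pᵢ log₂ pᵢ.
−0.11·log₂(0.11) = 0.3503
−0.20·log₂(0.20) = 0.4644
−0.11·log₂(0.11) = 0.3503
−0.18·log₂(0.18) = 0.4453
−0.18·log₂(0.18) = 0.4453
−0.22·log₂(0.22) = 0.4806
Sum ≈ 2.5361 → 2.536 bits.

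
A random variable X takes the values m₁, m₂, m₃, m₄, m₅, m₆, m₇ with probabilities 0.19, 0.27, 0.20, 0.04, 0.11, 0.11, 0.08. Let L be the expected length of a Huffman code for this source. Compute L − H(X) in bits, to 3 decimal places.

Entropy H = −Σ p log₂ p ≈ 2.6075 bits.
Huffman merges: 1/25+2/25→3/25; 11/100+11/100→11/50; 3/25+19/100→31/100; 1/5+11/50→21/50; 27/100+31/100→29/50; 21/50+29/50→1. L = 53/20 ≈ 2.6500.
L − H = 2.6500 − 2.6075 = 0.043 bits.

0.043 bits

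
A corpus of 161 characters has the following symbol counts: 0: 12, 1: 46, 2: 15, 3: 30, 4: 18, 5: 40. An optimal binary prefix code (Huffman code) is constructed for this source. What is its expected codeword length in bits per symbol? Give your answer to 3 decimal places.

2.447 bits/symbol

Probabilities are the counts divided by 161.
Repeatedly combine the two least-probable nodes; the expected code length is the sum of the merged weights.
merge 12/161 + 15/161 → 27/161
merge 18/161 + 27/161 → 45/161
merge 30/161 + 40/161 → 10/23
merge 45/161 + 2/7 → 13/23
merge 10/23 + 13/23 → 1
L = 27/161 + 45/161 + 10/23 + 13/23 + 1 = 394/161 ≈ 2.447 bits/symbol.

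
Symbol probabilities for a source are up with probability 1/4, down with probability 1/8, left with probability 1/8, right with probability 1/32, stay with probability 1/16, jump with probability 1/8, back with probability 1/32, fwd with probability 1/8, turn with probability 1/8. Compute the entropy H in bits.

Each probability is a power of 1/2, so log₂(1/p) is an integer.
H = Σ p·log₂(1/p) = 1/4·2 + 1/8·3 + 1/8·3 + 1/32·5 + 1/16·4 + 1/8·3 + 1/32·5 + 1/8·3 + 1/8·3 = 2.9375 bits.

2.9375 bits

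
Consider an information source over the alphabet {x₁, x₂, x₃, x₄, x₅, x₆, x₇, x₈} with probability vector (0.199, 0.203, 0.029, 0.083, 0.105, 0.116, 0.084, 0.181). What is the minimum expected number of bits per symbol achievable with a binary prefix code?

Repeatedly combine the two least-probable nodes; the expected code length is the sum of the merged weights.
merge 29/1000 + 83/1000 → 14/125
merge 21/250 + 21/200 → 189/1000
merge 14/125 + 29/250 → 57/250
merge 181/1000 + 189/1000 → 37/100
merge 199/1000 + 203/1000 → 201/500
merge 57/250 + 37/100 → 299/500
merge 201/500 + 299/500 → 1
L = 14/125 + 189/1000 + 57/250 + 37/100 + 201/500 + 299/500 + 1 = 2899/1000 = 2.899 bits/symbol.

2.899 bits/symbol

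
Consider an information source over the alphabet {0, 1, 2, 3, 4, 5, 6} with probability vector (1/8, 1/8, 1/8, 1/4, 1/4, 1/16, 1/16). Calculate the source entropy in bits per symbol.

Each probability is a power of 1/2, so log₂(1/p) is an integer.
H = Σ p·log₂(1/p) = 1/8·3 + 1/8·3 + 1/8·3 + 1/4·2 + 1/4·2 + 1/16·4 + 1/16·4 = 2.625 bits.

2.625 bits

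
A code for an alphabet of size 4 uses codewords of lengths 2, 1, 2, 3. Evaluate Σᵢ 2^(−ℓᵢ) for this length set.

With common denominator 2^3 = 8: Σ 2^(−ℓᵢ) = 2/8 + 4/8 + 2/8 + 1/8 = 9/8 = 1.125.

1.125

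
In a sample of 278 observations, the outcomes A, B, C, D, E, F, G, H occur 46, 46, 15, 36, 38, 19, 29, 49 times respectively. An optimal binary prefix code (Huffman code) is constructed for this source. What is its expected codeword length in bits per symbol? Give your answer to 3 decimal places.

2.946 bits/symbol

Probabilities are the counts divided by 278.
Repeatedly combine the two least-probable nodes; the expected code length is the sum of the merged weights.
merge 15/278 + 19/278 → 17/139
merge 29/278 + 17/139 → 63/278
merge 18/139 + 19/139 → 37/139
merge 23/139 + 23/139 → 46/139
merge 49/278 + 63/278 → 56/139
merge 37/139 + 46/139 → 83/139
merge 56/139 + 83/139 → 1
L = 17/139 + 63/278 + 37/139 + 46/139 + 56/139 + 83/139 + 1 = 819/278 ≈ 2.946 bits/symbol.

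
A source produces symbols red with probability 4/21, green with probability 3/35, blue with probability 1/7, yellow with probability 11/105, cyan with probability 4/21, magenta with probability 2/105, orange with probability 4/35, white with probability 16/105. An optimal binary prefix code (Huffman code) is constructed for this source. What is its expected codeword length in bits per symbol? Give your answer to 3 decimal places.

2.914 bits/symbol

Repeatedly combine the two least-probable nodes; the expected code length is the sum of the merged weights.
merge 2/105 + 3/35 → 11/105
merge 11/105 + 11/105 → 22/105
merge 4/35 + 1/7 → 9/35
merge 16/105 + 4/21 → 12/35
merge 4/21 + 22/105 → 2/5
merge 9/35 + 12/35 → 3/5
merge 2/5 + 3/5 → 1
L = 11/105 + 22/105 + 9/35 + 12/35 + 2/5 + 3/5 + 1 = 102/35 ≈ 2.914 bits/symbol.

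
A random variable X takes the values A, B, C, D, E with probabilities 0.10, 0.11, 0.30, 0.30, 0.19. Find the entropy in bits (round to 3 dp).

H = −Σ pᵢ log₂ pᵢ.
−0.10·log₂(0.10) = 0.3322
−0.11·log₂(0.11) = 0.3503
−0.30·log₂(0.30) = 0.5211
−0.30·log₂(0.30) = 0.5211
−0.19·log₂(0.19) = 0.4552
Sum ≈ 2.1799 → 2.180 bits.

2.180 bits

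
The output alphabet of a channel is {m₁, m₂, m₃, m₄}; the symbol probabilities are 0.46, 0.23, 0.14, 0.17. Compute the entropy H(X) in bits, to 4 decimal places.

H = −Σ pᵢ log₂ pᵢ.
−0.46·log₂(0.46) = 0.5153
−0.23·log₂(0.23) = 0.4877
−0.14·log₂(0.14) = 0.3971
−0.17·log₂(0.17) = 0.4346
Sum ≈ 1.8347 → 1.8347 bits.

1.8347 bits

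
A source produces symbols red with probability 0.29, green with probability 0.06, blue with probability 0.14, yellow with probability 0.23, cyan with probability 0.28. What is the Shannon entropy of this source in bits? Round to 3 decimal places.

H = −Σ pᵢ log₂ pᵢ.
−0.29·log₂(0.29) = 0.5179
−0.06·log₂(0.06) = 0.2435
−0.14·log₂(0.14) = 0.3971
−0.23·log₂(0.23) = 0.4877
−0.28·log₂(0.28) = 0.5142
Sum ≈ 2.1604 → 2.160 bits.

2.160 bits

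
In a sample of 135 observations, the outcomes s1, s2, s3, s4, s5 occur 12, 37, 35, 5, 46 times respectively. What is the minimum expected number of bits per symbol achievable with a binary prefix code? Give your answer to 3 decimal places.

Probabilities are the counts divided by 135.
Repeatedly combine the two least-probable nodes; the expected code length is the sum of the merged weights.
merge 1/27 + 4/45 → 17/135
merge 17/135 + 7/27 → 52/135
merge 37/135 + 46/135 → 83/135
merge 52/135 + 83/135 → 1
L = 17/135 + 52/135 + 83/135 + 1 = 287/135 ≈ 2.126 bits/symbol.

2.126 bits/symbol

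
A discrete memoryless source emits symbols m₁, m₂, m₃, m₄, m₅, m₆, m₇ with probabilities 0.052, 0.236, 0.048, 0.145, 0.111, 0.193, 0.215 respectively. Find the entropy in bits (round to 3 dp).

2.615 bits

H = −Σ pᵢ log₂ pᵢ.
−0.052·log₂(0.052) = 0.2218
−0.236·log₂(0.236) = 0.4916
−0.048·log₂(0.048) = 0.2103
−0.145·log₂(0.145) = 0.4040
−0.111·log₂(0.111) = 0.3520
−0.193·log₂(0.193) = 0.4581
−0.215·log₂(0.215) = 0.4768
Sum ≈ 2.6145 → 2.615 bits.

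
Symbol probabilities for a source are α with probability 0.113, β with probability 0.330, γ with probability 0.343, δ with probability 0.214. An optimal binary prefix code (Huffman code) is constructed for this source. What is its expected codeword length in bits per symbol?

1.984 bits/symbol

Repeatedly combine the two least-probable nodes; the expected code length is the sum of the merged weights.
merge 113/1000 + 107/500 → 327/1000
merge 327/1000 + 33/100 → 657/1000
merge 343/1000 + 657/1000 → 1
L = 327/1000 + 657/1000 + 1 = 248/125 = 1.984 bits/symbol.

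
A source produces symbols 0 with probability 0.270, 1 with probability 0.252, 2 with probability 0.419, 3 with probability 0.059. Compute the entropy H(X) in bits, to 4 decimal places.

1.7779 bits

H = −Σ pᵢ log₂ pᵢ.
−0.270·log₂(0.270) = 0.5100
−0.252·log₂(0.252) = 0.5011
−0.419·log₂(0.419) = 0.5258
−0.059·log₂(0.059) = 0.2409
Sum ≈ 1.7779 → 1.7779 bits.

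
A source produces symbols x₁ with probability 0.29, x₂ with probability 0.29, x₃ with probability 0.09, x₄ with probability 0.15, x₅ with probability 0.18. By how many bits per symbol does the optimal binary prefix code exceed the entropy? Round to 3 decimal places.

0.036 bits

Entropy H = −Σ p log₂ p ≈ 2.2043 bits.
Huffman merges: 9/100+3/20→6/25; 9/50+6/25→21/50; 29/100+29/100→29/50; 21/50+29/50→1. L = 56/25 ≈ 2.2400.
L − H = 2.2400 − 2.2043 = 0.036 bits.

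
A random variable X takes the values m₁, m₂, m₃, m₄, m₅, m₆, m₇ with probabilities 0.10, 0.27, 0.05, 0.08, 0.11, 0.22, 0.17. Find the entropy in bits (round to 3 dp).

2.615 bits

H = −Σ pᵢ log₂ pᵢ.
−0.10·log₂(0.10) = 0.3322
−0.27·log₂(0.27) = 0.5100
−0.05·log₂(0.05) = 0.2161
−0.08·log₂(0.08) = 0.2915
−0.11·log₂(0.11) = 0.3503
−0.22·log₂(0.22) = 0.4806
−0.17·log₂(0.17) = 0.4346
Sum ≈ 2.6153 → 2.615 bits.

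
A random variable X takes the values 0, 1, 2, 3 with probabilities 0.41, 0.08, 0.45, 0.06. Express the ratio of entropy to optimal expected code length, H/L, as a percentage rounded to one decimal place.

Entropy H = −Σ p log₂ p ≈ 1.5808 bits.
Huffman merges: 3/50+2/25→7/50; 7/50+41/100→11/20; 9/20+11/20→1. L = 169/100 ≈ 1.6900.
Efficiency = H/L = 1.5808/1.6900 = 93.5%.

93.5%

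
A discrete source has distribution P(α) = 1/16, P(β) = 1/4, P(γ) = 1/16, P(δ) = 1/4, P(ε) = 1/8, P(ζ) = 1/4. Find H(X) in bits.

Each probability is a power of 1/2, so log₂(1/p) is an integer.
H = Σ p·log₂(1/p) = 1/16·4 + 1/4·2 + 1/16·4 + 1/4·2 + 1/8·3 + 1/4·2 = 2.375 bits.

2.375 bits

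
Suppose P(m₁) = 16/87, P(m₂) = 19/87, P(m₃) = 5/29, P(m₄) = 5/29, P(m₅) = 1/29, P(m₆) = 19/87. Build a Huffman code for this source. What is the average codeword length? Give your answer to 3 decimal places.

2.563 bits/symbol

Repeatedly combine the two least-probable nodes; the expected code length is the sum of the merged weights.
merge 1/29 + 5/29 → 6/29
merge 5/29 + 16/87 → 31/87
merge 6/29 + 19/87 → 37/87
merge 19/87 + 31/87 → 50/87
merge 37/87 + 50/87 → 1
L = 6/29 + 31/87 + 37/87 + 50/87 + 1 = 223/87 ≈ 2.563 bits/symbol.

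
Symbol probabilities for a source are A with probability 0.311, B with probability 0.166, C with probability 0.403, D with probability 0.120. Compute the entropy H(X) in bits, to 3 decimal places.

1.850 bits

H = −Σ pᵢ log₂ pᵢ.
−0.311·log₂(0.311) = 0.5240
−0.166·log₂(0.166) = 0.4301
−0.403·log₂(0.403) = 0.5284
−0.120·log₂(0.120) = 0.3671
Sum ≈ 1.8496 → 1.850 bits.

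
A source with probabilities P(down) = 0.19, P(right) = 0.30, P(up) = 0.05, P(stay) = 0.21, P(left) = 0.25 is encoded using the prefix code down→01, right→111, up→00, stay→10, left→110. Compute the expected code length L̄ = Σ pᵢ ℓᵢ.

2.55 bits/symbol

L̄ = Σ pᵢ·ℓᵢ = 0.19·2 + 0.30·3 + 0.05·2 + 0.21·2 + 0.25·3 = 2.55 bits/symbol.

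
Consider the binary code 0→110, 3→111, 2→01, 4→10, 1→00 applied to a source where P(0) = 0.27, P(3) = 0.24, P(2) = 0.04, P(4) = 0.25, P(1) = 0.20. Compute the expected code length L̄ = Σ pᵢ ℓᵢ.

2.51 bits/symbol

L̄ = Σ pᵢ·ℓᵢ = 0.27·3 + 0.24·3 + 0.04·2 + 0.25·2 + 0.20·2 = 2.51 bits/symbol.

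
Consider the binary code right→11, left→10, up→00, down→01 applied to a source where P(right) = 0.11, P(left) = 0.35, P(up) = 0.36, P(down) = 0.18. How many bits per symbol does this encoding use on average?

L̄ = Σ pᵢ·ℓᵢ = 0.11·2 + 0.35·2 + 0.36·2 + 0.18·2 = 2 bits/symbol.

2 bits/symbol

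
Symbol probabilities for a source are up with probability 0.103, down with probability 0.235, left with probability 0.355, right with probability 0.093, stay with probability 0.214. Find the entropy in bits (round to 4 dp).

2.1538 bits

H = −Σ pᵢ log₂ pᵢ.
−0.103·log₂(0.103) = 0.3378
−0.235·log₂(0.235) = 0.4910
−0.355·log₂(0.355) = 0.5304
−0.093·log₂(0.093) = 0.3187
−0.214·log₂(0.214) = 0.4760
Sum ≈ 2.1538 → 2.1538 bits.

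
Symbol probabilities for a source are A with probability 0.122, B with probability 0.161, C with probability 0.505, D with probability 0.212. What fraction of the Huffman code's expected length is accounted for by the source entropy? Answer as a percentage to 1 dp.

99.4%

Entropy H = −Σ p log₂ p ≈ 1.7667 bits.
Huffman merges: 61/500+161/1000→283/1000; 53/250+283/1000→99/200; 99/200+101/200→1. L = 889/500 ≈ 1.7780.
Efficiency = H/L = 1.7667/1.7780 = 99.4%.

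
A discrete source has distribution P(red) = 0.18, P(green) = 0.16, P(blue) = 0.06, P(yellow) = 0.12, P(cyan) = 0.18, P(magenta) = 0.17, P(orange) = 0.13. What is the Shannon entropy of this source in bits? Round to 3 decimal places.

H = −Σ pᵢ log₂ pᵢ.
−0.18·log₂(0.18) = 0.4453
−0.16·log₂(0.16) = 0.4230
−0.06·log₂(0.06) = 0.2435
−0.12·log₂(0.12) = 0.3671
−0.18·log₂(0.18) = 0.4453
−0.17·log₂(0.17) = 0.4346
−0.13·log₂(0.13) = 0.3826
Sum ≈ 2.7415 → 2.741 bits.

2.741 bits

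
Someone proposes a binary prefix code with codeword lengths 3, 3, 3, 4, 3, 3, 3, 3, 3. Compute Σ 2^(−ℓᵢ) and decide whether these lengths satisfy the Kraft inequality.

With common denominator 2^4 = 16: Σ 2^(−ℓᵢ) = 2/16 + 2/16 + 2/16 + 1/16 + 2/16 + 2/16 + 2/16 + 2/16 + 2/16 = 17/16 = 1.0625.
Kraft's inequality requires Σ ≤ 1; here Σ = 1.0625 > 1, so no such prefix code exists.

1.0625; no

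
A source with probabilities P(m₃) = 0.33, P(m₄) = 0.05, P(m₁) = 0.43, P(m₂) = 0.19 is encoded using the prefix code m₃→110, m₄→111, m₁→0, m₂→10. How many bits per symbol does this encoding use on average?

1.95 bits/symbol

L̄ = Σ pᵢ·ℓᵢ = 0.33·3 + 0.05·3 + 0.43·1 + 0.19·2 = 1.95 bits/symbol.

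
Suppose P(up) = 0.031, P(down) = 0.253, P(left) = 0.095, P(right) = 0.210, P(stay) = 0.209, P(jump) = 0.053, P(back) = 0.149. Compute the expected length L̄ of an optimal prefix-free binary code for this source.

Repeatedly combine the two least-probable nodes; the expected code length is the sum of the merged weights.
merge 31/1000 + 53/1000 → 21/250
merge 21/250 + 19/200 → 179/1000
merge 149/1000 + 179/1000 → 41/125
merge 209/1000 + 21/100 → 419/1000
merge 253/1000 + 41/125 → 581/1000
merge 419/1000 + 581/1000 → 1
L = 21/250 + 179/1000 + 41/125 + 419/1000 + 581/1000 + 1 = 2591/1000 = 2.591 bits/symbol.

2.591 bits/symbol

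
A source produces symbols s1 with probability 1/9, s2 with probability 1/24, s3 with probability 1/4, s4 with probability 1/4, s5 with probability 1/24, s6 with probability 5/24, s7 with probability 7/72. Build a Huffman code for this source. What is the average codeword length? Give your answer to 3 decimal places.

2.556 bits/symbol

Repeatedly combine the two least-probable nodes; the expected code length is the sum of the merged weights.
merge 1/24 + 1/24 → 1/12
merge 1/12 + 7/72 → 13/72
merge 1/9 + 13/72 → 7/24
merge 5/24 + 1/4 → 11/24
merge 1/4 + 7/24 → 13/24
merge 11/24 + 13/24 → 1
L = 1/12 + 13/72 + 7/24 + 11/24 + 13/24 + 1 = 23/9 ≈ 2.556 bits/symbol.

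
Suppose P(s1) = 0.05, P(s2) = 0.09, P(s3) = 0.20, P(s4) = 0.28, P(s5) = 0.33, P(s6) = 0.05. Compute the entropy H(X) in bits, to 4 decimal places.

2.2513 bits

H = −Σ pᵢ log₂ pᵢ.
−0.05·log₂(0.05) = 0.2161
−0.09·log₂(0.09) = 0.3127
−0.20·log₂(0.20) = 0.4644
−0.28·log₂(0.28) = 0.5142
−0.33·log₂(0.33) = 0.5278
−0.05·log₂(0.05) = 0.2161
Sum ≈ 2.2513 → 2.2513 bits.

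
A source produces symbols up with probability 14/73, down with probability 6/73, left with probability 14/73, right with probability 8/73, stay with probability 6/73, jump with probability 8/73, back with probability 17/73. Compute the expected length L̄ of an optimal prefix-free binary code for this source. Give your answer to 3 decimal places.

2.740 bits/symbol

Repeatedly combine the two least-probable nodes; the expected code length is the sum of the merged weights.
merge 6/73 + 6/73 → 12/73
merge 8/73 + 8/73 → 16/73
merge 12/73 + 14/73 → 26/73
merge 14/73 + 16/73 → 30/73
merge 17/73 + 26/73 → 43/73
merge 30/73 + 43/73 → 1
L = 12/73 + 16/73 + 26/73 + 30/73 + 43/73 + 1 = 200/73 ≈ 2.740 bits/symbol.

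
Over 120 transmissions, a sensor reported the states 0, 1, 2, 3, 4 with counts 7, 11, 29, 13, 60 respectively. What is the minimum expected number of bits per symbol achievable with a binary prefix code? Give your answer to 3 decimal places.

Probabilities are the counts divided by 120.
Repeatedly combine the two least-probable nodes; the expected code length is the sum of the merged weights.
merge 7/120 + 11/120 → 3/20
merge 13/120 + 3/20 → 31/120
merge 29/120 + 31/120 → 1/2
merge 1/2 + 1/2 → 1
L = 3/20 + 31/120 + 1/2 + 1 = 229/120 ≈ 1.908 bits/symbol.

1.908 bits/symbol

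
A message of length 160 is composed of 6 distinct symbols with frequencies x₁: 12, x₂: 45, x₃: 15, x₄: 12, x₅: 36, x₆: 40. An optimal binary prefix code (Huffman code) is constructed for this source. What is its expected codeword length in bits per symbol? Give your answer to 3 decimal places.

Probabilities are the counts divided by 160.
Repeatedly combine the two least-probable nodes; the expected code length is the sum of the merged weights.
merge 3/40 + 3/40 → 3/20
merge 3/32 + 3/20 → 39/160
merge 9/40 + 39/160 → 15/32
merge 1/4 + 9/32 → 17/32
merge 15/32 + 17/32 → 1
L = 3/20 + 39/160 + 15/32 + 17/32 + 1 = 383/160 ≈ 2.394 bits/symbol.

2.394 bits/symbol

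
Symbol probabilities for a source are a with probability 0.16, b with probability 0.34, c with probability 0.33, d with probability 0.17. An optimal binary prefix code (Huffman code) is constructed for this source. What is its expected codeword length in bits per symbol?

Repeatedly combine the two least-probable nodes; the expected code length is the sum of the merged weights.
merge 4/25 + 17/100 → 33/100
merge 33/100 + 33/100 → 33/50
merge 17/50 + 33/50 → 1
L = 33/100 + 33/50 + 1 = 199/100 = 1.99 bits/symbol.

1.99 bits/symbol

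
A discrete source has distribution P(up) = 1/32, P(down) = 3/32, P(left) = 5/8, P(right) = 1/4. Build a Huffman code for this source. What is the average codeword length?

1.5 bits/symbol

Repeatedly combine the two least-probable nodes; the expected code length is the sum of the merged weights.
merge 1/32 + 3/32 → 1/8
merge 1/8 + 1/4 → 3/8
merge 3/8 + 5/8 → 1
L = 1/8 + 3/8 + 1 = 3/2 = 1.5 bits/symbol.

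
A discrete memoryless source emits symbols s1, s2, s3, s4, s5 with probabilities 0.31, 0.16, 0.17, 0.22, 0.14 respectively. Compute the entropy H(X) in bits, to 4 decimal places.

2.2591 bits

H = −Σ pᵢ log₂ pᵢ.
−0.31·log₂(0.31) = 0.5238
−0.16·log₂(0.16) = 0.4230
−0.17·log₂(0.17) = 0.4346
−0.22·log₂(0.22) = 0.4806
−0.14·log₂(0.14) = 0.3971
Sum ≈ 2.2591 → 2.2591 bits.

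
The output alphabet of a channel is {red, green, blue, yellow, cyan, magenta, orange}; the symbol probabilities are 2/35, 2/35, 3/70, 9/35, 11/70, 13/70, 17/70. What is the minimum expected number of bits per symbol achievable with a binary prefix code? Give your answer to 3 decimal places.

Repeatedly combine the two least-probable nodes; the expected code length is the sum of the merged weights.
merge 3/70 + 2/35 → 1/10
merge 2/35 + 1/10 → 11/70
merge 11/70 + 11/70 → 11/35
merge 13/70 + 17/70 → 3/7
merge 9/35 + 11/35 → 4/7
merge 3/7 + 4/7 → 1
L = 1/10 + 11/70 + 11/35 + 3/7 + 4/7 + 1 = 18/7 ≈ 2.571 bits/symbol.

2.571 bits/symbol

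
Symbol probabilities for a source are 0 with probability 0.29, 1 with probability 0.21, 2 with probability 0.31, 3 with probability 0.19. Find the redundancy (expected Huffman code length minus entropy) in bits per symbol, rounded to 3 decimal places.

0.030 bits

Entropy H = −Σ p log₂ p ≈ 1.9697 bits.
Huffman merges: 19/100+21/100→2/5; 29/100+31/100→3/5; 2/5+3/5→1. L = 2 ≈ 2.0000.
L − H = 2.0000 − 1.9697 = 0.030 bits.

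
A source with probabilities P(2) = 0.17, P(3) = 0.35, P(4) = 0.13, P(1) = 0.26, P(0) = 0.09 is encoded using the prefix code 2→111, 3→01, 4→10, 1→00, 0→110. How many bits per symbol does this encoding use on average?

2.26 bits/symbol

L̄ = Σ pᵢ·ℓᵢ = 0.17·3 + 0.35·2 + 0.13·2 + 0.26·2 + 0.09·3 = 2.26 bits/symbol.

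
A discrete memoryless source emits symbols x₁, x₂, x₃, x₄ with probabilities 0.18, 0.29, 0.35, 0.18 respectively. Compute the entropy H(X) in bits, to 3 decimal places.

1.939 bits

H = −Σ pᵢ log₂ pᵢ.
−0.18·log₂(0.18) = 0.4453
−0.29·log₂(0.29) = 0.5179
−0.35·log₂(0.35) = 0.5301
−0.18·log₂(0.18) = 0.4453
Sum ≈ 1.9386 → 1.939 bits.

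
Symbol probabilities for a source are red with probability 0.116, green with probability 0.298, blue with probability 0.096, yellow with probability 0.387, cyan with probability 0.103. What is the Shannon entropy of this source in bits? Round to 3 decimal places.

H = −Σ pᵢ log₂ pᵢ.
−0.116·log₂(0.116) = 0.3605
−0.298·log₂(0.298) = 0.5205
−0.096·log₂(0.096) = 0.3246
−0.387·log₂(0.387) = 0.5300
−0.103·log₂(0.103) = 0.3378
Sum ≈ 2.0734 → 2.073 bits.

2.073 bits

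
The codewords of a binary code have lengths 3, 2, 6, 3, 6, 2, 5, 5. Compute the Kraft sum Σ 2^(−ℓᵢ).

With common denominator 2^6 = 64: Σ 2^(−ℓᵢ) = 8/64 + 16/64 + 1/64 + 8/64 + 1/64 + 16/64 + 2/64 + 2/64 = 54/64 = 0.84375.

0.84375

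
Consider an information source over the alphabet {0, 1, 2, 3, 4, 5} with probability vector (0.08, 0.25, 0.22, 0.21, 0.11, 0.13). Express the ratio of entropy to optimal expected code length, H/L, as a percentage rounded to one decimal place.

Entropy H = −Σ p log₂ p ≈ 2.4778 bits.
Huffman merges: 2/25+11/100→19/100; 13/100+19/100→8/25; 21/100+11/50→43/100; 1/4+8/25→57/100; 43/100+57/100→1. L = 251/100 ≈ 2.5100.
Efficiency = H/L = 2.4778/2.5100 = 98.7%.

98.7%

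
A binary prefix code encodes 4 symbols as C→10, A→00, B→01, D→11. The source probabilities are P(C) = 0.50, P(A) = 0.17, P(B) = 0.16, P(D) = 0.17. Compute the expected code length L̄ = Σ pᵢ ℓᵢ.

2 bits/symbol

L̄ = Σ pᵢ·ℓᵢ = 0.50·2 + 0.17·2 + 0.16·2 + 0.17·2 = 2 bits/symbol.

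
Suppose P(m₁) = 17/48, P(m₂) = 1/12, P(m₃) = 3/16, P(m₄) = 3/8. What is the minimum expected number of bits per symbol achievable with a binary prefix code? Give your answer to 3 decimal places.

Repeatedly combine the two least-probable nodes; the expected code length is the sum of the merged weights.
merge 1/12 + 3/16 → 13/48
merge 13/48 + 17/48 → 5/8
merge 3/8 + 5/8 → 1
L = 13/48 + 5/8 + 1 = 91/48 ≈ 1.896 bits/symbol.

1.896 bits/symbol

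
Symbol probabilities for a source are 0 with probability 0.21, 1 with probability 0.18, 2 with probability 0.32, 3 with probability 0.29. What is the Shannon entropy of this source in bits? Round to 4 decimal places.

1.9621 bits

H = −Σ pᵢ log₂ pᵢ.
−0.21·log₂(0.21) = 0.4728
−0.18·log₂(0.18) = 0.4453
−0.32·log₂(0.32) = 0.5260
−0.29·log₂(0.29) = 0.5179
Sum ≈ 1.9621 → 1.9621 bits.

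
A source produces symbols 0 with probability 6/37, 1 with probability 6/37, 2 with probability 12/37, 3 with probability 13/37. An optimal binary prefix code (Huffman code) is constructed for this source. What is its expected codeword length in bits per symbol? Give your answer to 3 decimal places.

Repeatedly combine the two least-probable nodes; the expected code length is the sum of the merged weights.
merge 6/37 + 6/37 → 12/37
merge 12/37 + 12/37 → 24/37
merge 13/37 + 24/37 → 1
L = 12/37 + 24/37 + 1 = 73/37 ≈ 1.973 bits/symbol.

1.973 bits/symbol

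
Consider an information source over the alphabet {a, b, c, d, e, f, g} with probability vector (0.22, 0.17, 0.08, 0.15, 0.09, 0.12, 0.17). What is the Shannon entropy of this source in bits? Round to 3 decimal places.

2.732 bits

H = −Σ pᵢ log₂ pᵢ.
−0.22·log₂(0.22) = 0.4806
−0.17·log₂(0.17) = 0.4346
−0.08·log₂(0.08) = 0.2915
−0.15·log₂(0.15) = 0.4105
−0.09·log₂(0.09) = 0.3127
−0.12·log₂(0.12) = 0.3671
−0.17·log₂(0.17) = 0.4346
Sum ≈ 2.7315 → 2.732 bits.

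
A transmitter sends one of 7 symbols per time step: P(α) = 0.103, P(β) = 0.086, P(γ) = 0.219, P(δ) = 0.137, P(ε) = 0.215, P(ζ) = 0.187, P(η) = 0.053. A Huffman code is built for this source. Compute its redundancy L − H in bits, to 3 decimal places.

Entropy H = −Σ p log₂ p ≈ 2.6686 bits.
Huffman merges: 53/1000+43/500→139/1000; 103/1000+137/1000→6/25; 139/1000+187/1000→163/500; 43/200+219/1000→217/500; 6/25+163/500→283/500; 217/500+283/500→1. L = 541/200 ≈ 2.7050.
L − H = 2.7050 − 2.6686 = 0.036 bits.

0.036 bits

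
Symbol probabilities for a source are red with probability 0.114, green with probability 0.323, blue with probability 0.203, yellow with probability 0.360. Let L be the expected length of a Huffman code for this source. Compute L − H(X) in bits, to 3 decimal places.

Entropy H = −Σ p log₂ p ≈ 1.8814 bits.
Huffman merges: 57/500+203/1000→317/1000; 317/1000+323/1000→16/25; 9/25+16/25→1. L = 1957/1000 ≈ 1.9570.
L − H = 1.9570 − 1.8814 = 0.076 bits.

0.076 bits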